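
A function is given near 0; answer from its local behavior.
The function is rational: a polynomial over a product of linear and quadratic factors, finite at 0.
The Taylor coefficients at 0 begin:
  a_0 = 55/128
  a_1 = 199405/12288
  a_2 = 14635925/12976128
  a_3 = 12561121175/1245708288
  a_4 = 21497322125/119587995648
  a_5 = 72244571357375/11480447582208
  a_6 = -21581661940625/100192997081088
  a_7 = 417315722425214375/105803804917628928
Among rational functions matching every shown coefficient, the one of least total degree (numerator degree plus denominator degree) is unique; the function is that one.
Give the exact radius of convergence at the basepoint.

No rational of total degree below 4 reproduces all 8 coefficients; solving the [2/2] Pade equations on them gives f(ζ) = (-30*ζ**2/11 - 26*ζ - 11/16)/(ζ**2 - ζ/12 - 8/5), whose expansion matches every shown term.
Denominator factor (ζ**2 - ζ/12 - 8/5): discriminant 4613/720, real irrational roots 1/24 + (1/120)*sqrt(23065) and 1/24 - (1/120)*sqrt(23065); poles of order 1, moduli 1/24 + (1/120)*sqrt(23065) and -1/24 + (1/120)*sqrt(23065).
The radius of convergence is the smallest modulus among the singular points: -1/24 + (1/120)*sqrt(23065).

The radius of convergence is -1/24 + (1/120)*sqrt(23065).


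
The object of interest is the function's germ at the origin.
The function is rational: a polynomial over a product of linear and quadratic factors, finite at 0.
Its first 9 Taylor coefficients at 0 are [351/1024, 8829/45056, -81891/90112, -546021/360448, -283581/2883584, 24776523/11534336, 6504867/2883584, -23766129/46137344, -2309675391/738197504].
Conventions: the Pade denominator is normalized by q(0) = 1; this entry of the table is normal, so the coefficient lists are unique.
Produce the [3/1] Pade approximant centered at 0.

Taylor coefficients needed (read off): a_0 = 351/1024, a_1 = 8829/45056, a_2 = -81891/90112, a_3 = -546021/360448, a_4 = -283581/2883584.
Write the denominator as Q(r) = 1 + q1*r. Requiring Q*f - P = O(r^5) with deg P <= 3 kills the coefficients of r^4..r^4 in Q*f:
  r^4: a_4 + q1*a_3 = 0, i.e. -283581/2883584 + (-546021/360448)*q1 = 0.
Solving this linear system: q1 = -389/5992.
The numerator is Q*f truncated at degree 3: P0 = a_0 = 351/1024; P1 = a_1 + q1*a_0 = 11723913/67493888; P2 = a_2 + q1*a_1 = -248779917/269975552; P3 = a_3 + q1*a_2 = -71462169/49086464.

The Pade approximant has numerator coefficients [351/1024, 11723913/67493888, -248779917/269975552, -71462169/49086464]; denominator coefficients [1, -389/5992].


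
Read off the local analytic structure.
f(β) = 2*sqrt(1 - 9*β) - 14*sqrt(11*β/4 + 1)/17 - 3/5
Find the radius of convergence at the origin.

Branch term (2)*sqrt(1 - β/(1/9)): its argument vanishes at β = 1/9, a square-root branch point, modulus 1/9.
Branch term (-14/17)*sqrt(1 - β/(-4/11)): its argument vanishes at β = -4/11, a square-root branch point, modulus 4/11.
The radius of convergence is the smallest modulus among the singular points: 1/9.

The radius of convergence is 1/9.


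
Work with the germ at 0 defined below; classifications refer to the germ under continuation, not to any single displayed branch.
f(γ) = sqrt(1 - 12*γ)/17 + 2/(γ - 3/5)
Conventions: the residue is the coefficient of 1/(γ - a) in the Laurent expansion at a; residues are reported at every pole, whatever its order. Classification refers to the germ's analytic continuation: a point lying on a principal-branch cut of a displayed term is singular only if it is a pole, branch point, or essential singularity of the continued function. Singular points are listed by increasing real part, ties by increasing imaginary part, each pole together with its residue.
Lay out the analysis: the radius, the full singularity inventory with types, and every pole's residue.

Denominator factor (γ - 3/5): pole of order 1 at 3/5, modulus 3/5.
Branch term (1/17)*sqrt(1 - γ/(1/12)): its argument vanishes at γ = 1/12, a square-root branch point, modulus 1/12.
The radius of convergence is the smallest modulus among the singular points: 1/12.
The branch term is analytic at 3/5 and contributes nothing to the residue; only the rational part matters.
At the order-1 pole 3/5 set g(γ) = (γ - (3/5))*(rational part) = 2.
Simple pole: residue = g(a) at a = 3/5, which is 2.
List the singular points by increasing real part (a conjugate pair: the negative imaginary part first).

Radius of convergence at 0: 1/12.
At 1/12: an algebraic (square-root) branch point.
At 3/5: a pole of order 1; residue 2.


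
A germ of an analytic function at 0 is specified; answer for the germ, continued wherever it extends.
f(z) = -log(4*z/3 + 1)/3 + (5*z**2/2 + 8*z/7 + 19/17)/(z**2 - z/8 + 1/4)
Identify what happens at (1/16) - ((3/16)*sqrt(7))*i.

The point is a pole of order 1.

The denominator factor z**2 - z/8 + 1/4 vanishes at (1/16) - ((3/16)*sqrt(7))*i and appears to the power 1; the numerator there equals (17779/30464) - ((489/1792)*sqrt(7))*i, nonzero, and no other factor vanishes.
The branch terms are analytic at this point.
Hence a pole whose order is the multiplicity, 1.


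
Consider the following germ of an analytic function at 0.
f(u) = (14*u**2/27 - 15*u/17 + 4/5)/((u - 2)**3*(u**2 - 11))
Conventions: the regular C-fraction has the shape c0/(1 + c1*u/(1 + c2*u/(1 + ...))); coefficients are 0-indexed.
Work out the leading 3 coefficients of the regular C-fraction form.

Taylor coefficients (expand at 0): a_0 = 1/110, a_1 = 27/7480, a_2 = 4723/888624.
c0 = a_0 = 1/110. Peel one level at a time: if S = 1 + c*u/S' with S'(0) = 1, then c is the u-coefficient of S and S' = c*u/(S - 1).
S_1 = c0/f = 1 + (-27/68)*u + (-586397/1373328)*u^2 + ...; c1 = -27/68.
S_2 = c1*u/(S_1 - 1) = 1 + (-586397/545292)*u + ...; c2 = -586397/545292.

The regular C-fraction coefficients are [1/110, -27/68, -586397/545292].


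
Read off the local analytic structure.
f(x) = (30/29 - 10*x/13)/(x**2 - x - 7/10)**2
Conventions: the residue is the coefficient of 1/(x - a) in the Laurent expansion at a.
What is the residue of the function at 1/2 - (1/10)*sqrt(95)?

The residue is (2450/136097)*sqrt(95).

The factor x**2 - x - 7/10 splits as (x - a)(x - a') with a = 1/2 - (1/10)*sqrt(95), a' = 1/2 + (1/10)*sqrt(95). At the order-2 pole a set g(x) = (x - a)^2*f(x) = [30/29 - 10*x/13] / (x - a')^2.
Order-2 pole: residue = g'(a); g'(1/2 - (1/10)*sqrt(95)) = (2450/136097)*sqrt(95), so the residue is (2450/136097)*sqrt(95).


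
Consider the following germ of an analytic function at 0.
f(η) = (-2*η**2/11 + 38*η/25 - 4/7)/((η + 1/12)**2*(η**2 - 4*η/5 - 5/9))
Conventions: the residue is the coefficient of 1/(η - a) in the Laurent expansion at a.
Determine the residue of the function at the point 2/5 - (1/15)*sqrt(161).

The factor η**2 - 4*η/5 - 5/9 splits as (η - a)(η - a') with a = 2/5 - (1/15)*sqrt(161), a' = 2/5 + (1/15)*sqrt(161). At the order-1 pole a set g(η) = (η - a)*f(η) = [(-2*η**2/11 + 38*η/25 - 4/7)/(η + 1/12)**2] / (η - a').
Simple pole: residue = g(a) at a = 2/5 - (1/15)*sqrt(161), which is 28404912/9271493 + (319483728/1492710373)*sqrt(161).

The residue is 28404912/9271493 + (319483728/1492710373)*sqrt(161).


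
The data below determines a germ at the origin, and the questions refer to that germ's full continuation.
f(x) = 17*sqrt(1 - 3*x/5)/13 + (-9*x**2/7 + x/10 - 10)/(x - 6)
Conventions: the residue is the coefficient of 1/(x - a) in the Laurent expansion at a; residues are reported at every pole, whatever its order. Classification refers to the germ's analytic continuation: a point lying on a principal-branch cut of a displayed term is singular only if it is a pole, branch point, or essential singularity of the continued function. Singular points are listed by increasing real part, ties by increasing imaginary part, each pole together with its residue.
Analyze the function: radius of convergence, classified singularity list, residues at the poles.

Radius of convergence at 0: 5/3.
At 5/3: an algebraic (square-root) branch point.
At 6: a pole of order 1; residue -1949/35.

Denominator factor (x - 6): pole of order 1 at 6, modulus 6.
Branch term (17/13)*sqrt(1 - x/(5/3)): its argument vanishes at x = 5/3, a square-root branch point, modulus 5/3.
The radius of convergence is the smallest modulus among the singular points: 5/3.
The branch term is analytic at 6 and contributes nothing to the residue; only the rational part matters.
At the order-1 pole 6 set g(x) = (x - (6))*(rational part) = -9*x**2/7 + x/10 - 10.
Simple pole: residue = g(a) at a = 6, which is -1949/35.
List the singular points by increasing real part (a conjugate pair: the negative imaginary part first).


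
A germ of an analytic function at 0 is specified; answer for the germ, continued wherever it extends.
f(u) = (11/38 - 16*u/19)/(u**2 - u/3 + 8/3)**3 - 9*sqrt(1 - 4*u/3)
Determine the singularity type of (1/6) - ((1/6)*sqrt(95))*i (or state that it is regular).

The point is a pole of order 3.

The denominator factor u**2 - u/3 + 8/3 vanishes at (1/6) - ((1/6)*sqrt(95))*i and appears to the power 3; the numerator there equals (17/114) + ((8/57)*sqrt(95))*i, nonzero, and no other factor vanishes.
The branch terms are analytic at this point.
Hence a pole whose order is the multiplicity, 3.


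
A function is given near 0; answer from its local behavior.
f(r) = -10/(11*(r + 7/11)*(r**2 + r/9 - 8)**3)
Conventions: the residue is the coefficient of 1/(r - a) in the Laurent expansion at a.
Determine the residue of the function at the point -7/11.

At the order-1 pole -7/11 set g(r) = (r - (-7/11))*f(r) = -10/(11*(r**2 + r/9 - 8)**3).
Simple pole: residue = g(a) at a = -7/11, which is 587030895/290882320096.

The residue is 587030895/290882320096.


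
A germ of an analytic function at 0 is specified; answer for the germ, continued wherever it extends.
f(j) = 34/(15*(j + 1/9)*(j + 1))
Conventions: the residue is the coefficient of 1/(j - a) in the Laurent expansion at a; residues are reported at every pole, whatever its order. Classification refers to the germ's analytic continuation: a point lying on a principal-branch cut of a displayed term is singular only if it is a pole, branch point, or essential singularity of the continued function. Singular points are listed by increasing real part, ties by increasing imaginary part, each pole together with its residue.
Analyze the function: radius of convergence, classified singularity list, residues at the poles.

Denominator factor (j + 1/9): pole of order 1 at -1/9, modulus 1/9.
Denominator factor (j + 1): pole of order 1 at -1, modulus 1.
The radius of convergence is the smallest modulus among the singular points: 1/9.
At the order-1 pole -1 set g(j) = (j - (-1))*f(j) = 34/(15*(j + 1/9)).
Simple pole: residue = g(a) at a = -1, which is -51/20.
At the order-1 pole -1/9 set g(j) = (j - (-1/9))*f(j) = 34/(15*(j + 1)).
Simple pole: residue = g(a) at a = -1/9, which is 51/20.
List the singular points by increasing real part (a conjugate pair: the negative imaginary part first).

Radius of convergence at 0: 1/9.
At -1: a pole of order 1; residue -51/20.
At -1/9: a pole of order 1; residue 51/20.


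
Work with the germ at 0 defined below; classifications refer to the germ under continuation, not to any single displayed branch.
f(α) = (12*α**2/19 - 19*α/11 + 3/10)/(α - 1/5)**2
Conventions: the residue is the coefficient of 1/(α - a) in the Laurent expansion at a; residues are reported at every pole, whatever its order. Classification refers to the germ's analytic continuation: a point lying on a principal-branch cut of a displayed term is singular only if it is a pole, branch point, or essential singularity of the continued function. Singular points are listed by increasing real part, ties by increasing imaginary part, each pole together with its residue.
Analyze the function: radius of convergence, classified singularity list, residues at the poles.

Denominator factor (α - 1/5)^2: pole of order 2 at 1/5, modulus 1/5.
The radius of convergence is the smallest modulus among the singular points: 1/5.
At the order-2 pole 1/5 set g(α) = (α - (1/5))^2*f(α) = 12*α**2/19 - 19*α/11 + 3/10.
Order-2 pole: residue = g'(a); g'(1/5) = -1541/1045, so the residue is -1541/1045.

Radius of convergence at 0: 1/5.
At 1/5: a pole of order 2; residue -1541/1045.


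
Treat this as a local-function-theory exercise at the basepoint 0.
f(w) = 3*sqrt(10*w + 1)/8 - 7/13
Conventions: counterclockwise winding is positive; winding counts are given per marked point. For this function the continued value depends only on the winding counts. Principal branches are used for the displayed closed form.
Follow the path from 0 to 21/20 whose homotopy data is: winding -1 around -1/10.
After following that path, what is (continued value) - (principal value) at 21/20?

Continued minus principal equals -(3/8)*sqrt(46).

The rational part is single-valued and drops out of the difference; each branch term changes only by its own monodromy.
(3/8)*sqrt(1 - w/(-1/10)): winding -1 is odd, the square root flips sign, contributing -2*(3/8)*sqrt(1 - (21/20)/(-1/10)) = -2*(3/8)*sqrt(23/2) = -(3/8)*sqrt(46).
Summing the contributions at w = 21/20 gives -(3/8)*sqrt(46).


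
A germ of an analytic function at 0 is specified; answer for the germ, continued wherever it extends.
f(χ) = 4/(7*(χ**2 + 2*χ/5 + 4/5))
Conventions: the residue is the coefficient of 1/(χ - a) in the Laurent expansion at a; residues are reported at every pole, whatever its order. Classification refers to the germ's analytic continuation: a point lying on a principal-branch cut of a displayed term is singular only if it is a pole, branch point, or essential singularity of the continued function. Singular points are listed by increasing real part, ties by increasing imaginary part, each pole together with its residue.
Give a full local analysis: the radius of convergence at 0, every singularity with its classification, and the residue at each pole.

Radius of convergence at 0: (2/5)*sqrt(5).
At (-1/5) - ((1/5)*sqrt(19))*i: a pole of order 1; residue ((10/133)*sqrt(19))*i.
At (-1/5) + ((1/5)*sqrt(19))*i: a pole of order 1; residue -((10/133)*sqrt(19))*i.

Denominator factor (χ**2 + 2*χ/5 + 4/5): discriminant -76/25, complex-conjugate roots (-1/5) + ((1/5)*sqrt(19))*i and (-1/5) - ((1/5)*sqrt(19))*i; poles of order 1, moduli (2/5)*sqrt(5) and (2/5)*sqrt(5).
The radius of convergence is the smallest modulus among the singular points: (2/5)*sqrt(5).
The factor χ**2 + 2*χ/5 + 4/5 splits as (χ - a)(χ - a') with a = (-1/5) - ((1/5)*sqrt(19))*i, a' = (-1/5) + ((1/5)*sqrt(19))*i. At the order-1 pole a set g(χ) = (χ - a)*f(χ) = [4/7] / (χ - a').
Simple pole: residue = g(a) at a = (-1/5) - ((1/5)*sqrt(19))*i, which is ((10/133)*sqrt(19))*i.
The factor χ**2 + 2*χ/5 + 4/5 splits as (χ - a)(χ - a') with a = (-1/5) + ((1/5)*sqrt(19))*i, a' = (-1/5) - ((1/5)*sqrt(19))*i. At the order-1 pole a set g(χ) = (χ - a)*f(χ) = [4/7] / (χ - a').
Simple pole: residue = g(a) at a = (-1/5) + ((1/5)*sqrt(19))*i, which is -((10/133)*sqrt(19))*i.
List the singular points by increasing real part (a conjugate pair: the negative imaginary part first).


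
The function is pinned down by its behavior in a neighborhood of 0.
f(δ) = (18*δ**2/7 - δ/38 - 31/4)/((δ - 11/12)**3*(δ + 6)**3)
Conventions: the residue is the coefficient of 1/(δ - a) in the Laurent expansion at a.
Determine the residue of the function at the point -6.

At the order-3 pole -6 set g(δ) = (δ - (-6))^3*f(δ) = (18*δ**2/7 - δ/38 - 31/4)/(δ - 11/12)**3.
Order-3 pole: residue = g''(a)/2; g''(-6) = 525408768/523892405519, so the residue is 262704384/523892405519.

The residue is 262704384/523892405519.


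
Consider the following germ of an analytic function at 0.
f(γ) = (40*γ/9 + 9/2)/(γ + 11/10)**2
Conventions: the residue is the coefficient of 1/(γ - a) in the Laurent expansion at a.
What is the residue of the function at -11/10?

At the order-2 pole -11/10 set g(γ) = (γ - (-11/10))^2*f(γ) = 40*γ/9 + 9/2.
Order-2 pole: residue = g'(a); g'(-11/10) = 40/9, so the residue is 40/9.

The residue is 40/9.


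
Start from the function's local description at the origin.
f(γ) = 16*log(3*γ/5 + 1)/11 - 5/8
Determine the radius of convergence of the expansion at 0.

Branch term (16/11)*log(1 - γ/(-5/3)): its argument vanishes at γ = -5/3, a logarithmic branch point, modulus 5/3.
The radius of convergence is the smallest modulus among the singular points: 5/3.

The radius of convergence is 5/3.


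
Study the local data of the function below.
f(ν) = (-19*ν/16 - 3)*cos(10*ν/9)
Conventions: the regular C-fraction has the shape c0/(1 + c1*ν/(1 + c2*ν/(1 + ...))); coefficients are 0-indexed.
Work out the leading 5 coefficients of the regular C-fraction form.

Taylor coefficients (expand at 0): a_0 = -3, a_1 = -19/16, a_2 = 50/27, a_3 = 475/648, a_4 = -1250/6561.
c0 = a_0 = -3. Peel one level at a time: if S = 1 + c*ν/S' with S'(0) = 1, then c is the ν-coefficient of S and S' = c*ν/(S - 1).
S_1 = c0/f = 1 + (-19/48)*ν + (16049/20736)*ν^2 + ...; c1 = -19/48.
S_2 = c1*ν/(S_1 - 1) = 1 + (16049/8208)*ν + (802450/263169)*ν^2 + ...; c2 = 16049/8208.
S_3 = c2*ν/(S_2 - 1) = 1 + (-800/513)*ν + (-1600000/3899907)*ν^2 + ...; c3 = -800/513.
S_4 = c3*ν/(S_3 - 1) = 1 + (-38000/144441)*ν + ...; c4 = -38000/144441.

The regular C-fraction coefficients are [-3, -19/48, 16049/8208, -800/513, -38000/144441].


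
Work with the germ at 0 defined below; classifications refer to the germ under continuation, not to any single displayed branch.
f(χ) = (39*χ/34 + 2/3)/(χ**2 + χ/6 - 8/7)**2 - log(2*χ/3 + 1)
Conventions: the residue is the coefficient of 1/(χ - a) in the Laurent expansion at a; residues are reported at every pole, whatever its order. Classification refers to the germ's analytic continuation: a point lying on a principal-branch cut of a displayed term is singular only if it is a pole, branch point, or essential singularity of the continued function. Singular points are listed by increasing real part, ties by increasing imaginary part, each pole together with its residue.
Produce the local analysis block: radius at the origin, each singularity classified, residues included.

Denominator factor (χ**2 + χ/6 - 8/7)^2: discriminant 1159/252, real irrational roots -1/12 + (1/84)*sqrt(8113) and -1/12 - (1/84)*sqrt(8113); poles of order 2, moduli -1/12 + (1/84)*sqrt(8113) and 1/12 + (1/84)*sqrt(8113).
Branch term (-1)*log(1 - χ/(-3/2)): its argument vanishes at χ = -3/2, a logarithmic branch point, modulus 3/2.
The radius of convergence is the smallest modulus among the singular points: -1/12 + (1/84)*sqrt(8113).
The branch term is analytic at -1/12 - (1/84)*sqrt(8113) and contributes nothing to the residue; only the rational part matters.
The factor χ**2 + χ/6 - 8/7 splits as (χ - a)(χ - a') with a = -1/12 - (1/84)*sqrt(8113), a' = -1/12 + (1/84)*sqrt(8113). At the order-2 pole a set g(χ) = (χ - a)^2*(rational part) = [39*χ/34 + 2/3] / (χ - a')^2.
Order-2 pole: residue = g'(a); g'(-1/12 - (1/84)*sqrt(8113)) = (29358/22835777)*sqrt(8113), so the residue is (29358/22835777)*sqrt(8113).
The branch term is analytic at -1/12 + (1/84)*sqrt(8113) and contributes nothing to the residue; only the rational part matters.
The factor χ**2 + χ/6 - 8/7 splits as (χ - a)(χ - a') with a = -1/12 + (1/84)*sqrt(8113), a' = -1/12 - (1/84)*sqrt(8113). At the order-2 pole a set g(χ) = (χ - a)^2*(rational part) = [39*χ/34 + 2/3] / (χ - a')^2.
Order-2 pole: residue = g'(a); g'(-1/12 + (1/84)*sqrt(8113)) = -(29358/22835777)*sqrt(8113), so the residue is -(29358/22835777)*sqrt(8113).
List the singular points by increasing real part (a conjugate pair: the negative imaginary part first).

Radius of convergence at 0: -1/12 + (1/84)*sqrt(8113).
At -3/2: a logarithmic branch point.
At -1/12 - (1/84)*sqrt(8113): a pole of order 2; residue (29358/22835777)*sqrt(8113).
At -1/12 + (1/84)*sqrt(8113): a pole of order 2; residue -(29358/22835777)*sqrt(8113).


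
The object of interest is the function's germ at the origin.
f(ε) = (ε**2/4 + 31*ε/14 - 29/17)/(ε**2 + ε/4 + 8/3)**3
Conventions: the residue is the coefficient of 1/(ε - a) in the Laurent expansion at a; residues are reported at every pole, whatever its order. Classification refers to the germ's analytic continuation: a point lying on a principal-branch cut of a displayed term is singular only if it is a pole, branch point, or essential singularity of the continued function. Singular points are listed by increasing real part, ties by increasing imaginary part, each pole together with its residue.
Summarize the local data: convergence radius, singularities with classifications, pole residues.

Denominator factor (ε**2 + ε/4 + 8/3)^3: discriminant -509/48, complex-conjugate roots (-1/8) + ((1/24)*sqrt(1527))*i and (-1/8) - ((1/24)*sqrt(1527))*i; poles of order 3, moduli (2/3)*sqrt(6) and (2/3)*sqrt(6).
The radius of convergence is the smallest modulus among the singular points: (2/3)*sqrt(6).
The factor ε**2 + ε/4 + 8/3 splits as (ε - a)(ε - a') with a = (-1/8) - ((1/24)*sqrt(1527))*i, a' = (-1/8) + ((1/24)*sqrt(1527))*i. At the order-3 pole a set g(ε) = (ε - a)^3*f(ε) = [ε**2/4 + 31*ε/14 - 29/17] / (ε - a')^3.
Order-3 pole: residue = g''(a)/2; g''((-1/8) - ((1/24)*sqrt(1527))*i) = -((23133984/15692795251)*sqrt(1527))*i, so the residue is -((11566992/15692795251)*sqrt(1527))*i.
The factor ε**2 + ε/4 + 8/3 splits as (ε - a)(ε - a') with a = (-1/8) + ((1/24)*sqrt(1527))*i, a' = (-1/8) - ((1/24)*sqrt(1527))*i. At the order-3 pole a set g(ε) = (ε - a)^3*f(ε) = [ε**2/4 + 31*ε/14 - 29/17] / (ε - a')^3.
Order-3 pole: residue = g''(a)/2; g''((-1/8) + ((1/24)*sqrt(1527))*i) = ((23133984/15692795251)*sqrt(1527))*i, so the residue is ((11566992/15692795251)*sqrt(1527))*i.
List the singular points by increasing real part (a conjugate pair: the negative imaginary part first).

Radius of convergence at 0: (2/3)*sqrt(6).
At (-1/8) - ((1/24)*sqrt(1527))*i: a pole of order 3; residue -((11566992/15692795251)*sqrt(1527))*i.
At (-1/8) + ((1/24)*sqrt(1527))*i: a pole of order 3; residue ((11566992/15692795251)*sqrt(1527))*i.


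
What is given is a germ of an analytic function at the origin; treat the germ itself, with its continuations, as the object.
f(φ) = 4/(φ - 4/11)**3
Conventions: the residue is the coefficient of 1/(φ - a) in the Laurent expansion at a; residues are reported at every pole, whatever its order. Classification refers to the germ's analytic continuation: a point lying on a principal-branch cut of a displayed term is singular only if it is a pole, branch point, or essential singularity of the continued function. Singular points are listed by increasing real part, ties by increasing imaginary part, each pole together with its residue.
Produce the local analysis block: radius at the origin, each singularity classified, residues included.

Radius of convergence at 0: 4/11.
At 4/11: a pole of order 3; residue 0.

Denominator factor (φ - 4/11)^3: pole of order 3 at 4/11, modulus 4/11.
The radius of convergence is the smallest modulus among the singular points: 4/11.
At the order-3 pole 4/11 set g(φ) = (φ - (4/11))^3*f(φ) = 4.
Order-3 pole: residue = g''(a)/2; g''(4/11) = 0, so the residue is 0.


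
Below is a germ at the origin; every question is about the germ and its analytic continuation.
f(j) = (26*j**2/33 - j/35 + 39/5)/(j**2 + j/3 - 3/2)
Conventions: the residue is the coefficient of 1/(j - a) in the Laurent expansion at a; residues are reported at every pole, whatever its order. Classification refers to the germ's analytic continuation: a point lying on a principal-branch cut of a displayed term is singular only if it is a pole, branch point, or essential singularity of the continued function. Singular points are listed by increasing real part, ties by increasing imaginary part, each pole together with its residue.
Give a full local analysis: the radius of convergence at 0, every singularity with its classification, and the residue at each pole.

Radius of convergence at 0: -1/6 + (1/6)*sqrt(55).
At -1/6 - (1/6)*sqrt(55): a pole of order 1; residue -1009/6930 - (187741/381150)*sqrt(55).
At -1/6 + (1/6)*sqrt(55): a pole of order 1; residue -1009/6930 + (187741/381150)*sqrt(55).

Denominator factor (j**2 + j/3 - 3/2): discriminant 55/9, real irrational roots -1/6 + (1/6)*sqrt(55) and -1/6 - (1/6)*sqrt(55); poles of order 1, moduli -1/6 + (1/6)*sqrt(55) and 1/6 + (1/6)*sqrt(55).
The radius of convergence is the smallest modulus among the singular points: -1/6 + (1/6)*sqrt(55).
The factor j**2 + j/3 - 3/2 splits as (j - a)(j - a') with a = -1/6 - (1/6)*sqrt(55), a' = -1/6 + (1/6)*sqrt(55). At the order-1 pole a set g(j) = (j - a)*f(j) = [26*j**2/33 - j/35 + 39/5] / (j - a').
Simple pole: residue = g(a) at a = -1/6 - (1/6)*sqrt(55), which is -1009/6930 - (187741/381150)*sqrt(55).
The factor j**2 + j/3 - 3/2 splits as (j - a)(j - a') with a = -1/6 + (1/6)*sqrt(55), a' = -1/6 - (1/6)*sqrt(55). At the order-1 pole a set g(j) = (j - a)*f(j) = [26*j**2/33 - j/35 + 39/5] / (j - a').
Simple pole: residue = g(a) at a = -1/6 + (1/6)*sqrt(55), which is -1009/6930 + (187741/381150)*sqrt(55).
List the singular points by increasing real part (a conjugate pair: the negative imaginary part first).


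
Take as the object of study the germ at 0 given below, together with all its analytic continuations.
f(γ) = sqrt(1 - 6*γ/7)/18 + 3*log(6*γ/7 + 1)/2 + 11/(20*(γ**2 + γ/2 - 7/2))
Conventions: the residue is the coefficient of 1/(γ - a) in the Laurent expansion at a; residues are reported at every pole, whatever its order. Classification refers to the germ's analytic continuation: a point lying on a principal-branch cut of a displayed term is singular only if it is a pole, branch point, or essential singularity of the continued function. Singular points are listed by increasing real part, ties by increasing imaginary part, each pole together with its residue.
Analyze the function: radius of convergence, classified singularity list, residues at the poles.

Radius of convergence at 0: 7/6.
At -1/4 - (1/4)*sqrt(57): a pole of order 1; residue -(11/570)*sqrt(57).
At -7/6: a logarithmic branch point.
At 7/6: an algebraic (square-root) branch point.
At -1/4 + (1/4)*sqrt(57): a pole of order 1; residue (11/570)*sqrt(57).

Denominator factor (γ**2 + γ/2 - 7/2): discriminant 57/4, real irrational roots -1/4 + (1/4)*sqrt(57) and -1/4 - (1/4)*sqrt(57); poles of order 1, moduli -1/4 + (1/4)*sqrt(57) and 1/4 + (1/4)*sqrt(57).
Branch term (1/18)*sqrt(1 - γ/(7/6)): its argument vanishes at γ = 7/6, a square-root branch point, modulus 7/6.
Branch term (3/2)*log(1 - γ/(-7/6)): its argument vanishes at γ = -7/6, a logarithmic branch point, modulus 7/6.
The radius of convergence is the smallest modulus among the singular points: 7/6.
The branch terms are analytic at -1/4 - (1/4)*sqrt(57) and contribute nothing to the residue; only the rational part matters.
The factor γ**2 + γ/2 - 7/2 splits as (γ - a)(γ - a') with a = -1/4 - (1/4)*sqrt(57), a' = -1/4 + (1/4)*sqrt(57). At the order-1 pole a set g(γ) = (γ - a)*(rational part) = [11/20] / (γ - a').
Simple pole: residue = g(a) at a = -1/4 - (1/4)*sqrt(57), which is -(11/570)*sqrt(57).
The branch terms are analytic at -1/4 + (1/4)*sqrt(57) and contribute nothing to the residue; only the rational part matters.
The factor γ**2 + γ/2 - 7/2 splits as (γ - a)(γ - a') with a = -1/4 + (1/4)*sqrt(57), a' = -1/4 - (1/4)*sqrt(57). At the order-1 pole a set g(γ) = (γ - a)*(rational part) = [11/20] / (γ - a').
Simple pole: residue = g(a) at a = -1/4 + (1/4)*sqrt(57), which is (11/570)*sqrt(57).
List the singular points by increasing real part (a conjugate pair: the negative imaginary part first).


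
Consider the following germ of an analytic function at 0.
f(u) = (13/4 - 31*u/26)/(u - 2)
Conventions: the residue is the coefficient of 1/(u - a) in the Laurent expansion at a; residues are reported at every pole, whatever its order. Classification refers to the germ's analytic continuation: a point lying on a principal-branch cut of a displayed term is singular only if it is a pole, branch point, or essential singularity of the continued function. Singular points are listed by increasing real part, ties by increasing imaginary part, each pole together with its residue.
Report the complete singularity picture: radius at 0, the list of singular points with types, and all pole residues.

Radius of convergence at 0: 2.
At 2: a pole of order 1; residue 45/52.

Denominator factor (u - 2): pole of order 1 at 2, modulus 2.
The radius of convergence is the smallest modulus among the singular points: 2.
At the order-1 pole 2 set g(u) = (u - (2))*f(u) = 13/4 - 31*u/26.
Simple pole: residue = g(a) at a = 2, which is 45/52.


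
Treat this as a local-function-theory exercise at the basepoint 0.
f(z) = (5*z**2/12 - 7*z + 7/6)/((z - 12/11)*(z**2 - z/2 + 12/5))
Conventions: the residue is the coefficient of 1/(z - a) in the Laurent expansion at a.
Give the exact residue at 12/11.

At the order-1 pole 12/11 set g(z) = (z - (12/11))*f(z) = (5*z**2/12 - 7*z + 7/6)/(z**2 - z/2 + 12/5).
Simple pole: residue = g(a) at a = 12/11, which is -21685/11052.

The residue is -21685/11052.


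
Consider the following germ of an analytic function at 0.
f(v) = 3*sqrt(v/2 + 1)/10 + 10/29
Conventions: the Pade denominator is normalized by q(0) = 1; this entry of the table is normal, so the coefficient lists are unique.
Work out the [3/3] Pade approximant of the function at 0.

The Pade approximant has numerator coefficients [187/290, 1109/2320, 909/9280, 709/148480]; denominator coefficients [1, 5/8, 3/32, 1/512].

Taylor coefficients needed (expand at 0): a_0 = 187/290, a_1 = 3/40, a_2 = -3/320, a_3 = 3/1280, a_4 = -3/4096, a_5 = 21/81920, a_6 = -63/655360.
Write the denominator as Q(v) = 1 + q1*v + q2*v^2 + q3*v^3. Requiring Q*f - P = O(v^7) with deg P <= 3 kills the coefficients of v^4..v^6 in Q*f:
  v^4: a_4 + q1*a_3 + q2*a_2 + q3*a_1 = 0, i.e. -3/4096 + (3/1280)*q1 + (-3/320)*q2 + (3/40)*q3 = 0.
  v^5: a_5 + q1*a_4 + q2*a_3 + q3*a_2 = 0, i.e. 21/81920 + (-3/4096)*q1 + (3/1280)*q2 + (-3/320)*q3 = 0.
  v^6: a_6 + q1*a_5 + q2*a_4 + q3*a_3 = 0, i.e. -63/655360 + (21/81920)*q1 + (-3/4096)*q2 + (3/1280)*q3 = 0.
Solving this linear system: q1 = 5/8, q2 = 3/32, q3 = 1/512.
The numerator is Q*f truncated at degree 3: P0 = a_0 = 187/290; P1 = a_1 + q1*a_0 = 1109/2320; P2 = a_2 + q1*a_1 + q2*a_0 = 909/9280; P3 = a_3 + q1*a_2 + q2*a_1 + q3*a_0 = 709/148480.


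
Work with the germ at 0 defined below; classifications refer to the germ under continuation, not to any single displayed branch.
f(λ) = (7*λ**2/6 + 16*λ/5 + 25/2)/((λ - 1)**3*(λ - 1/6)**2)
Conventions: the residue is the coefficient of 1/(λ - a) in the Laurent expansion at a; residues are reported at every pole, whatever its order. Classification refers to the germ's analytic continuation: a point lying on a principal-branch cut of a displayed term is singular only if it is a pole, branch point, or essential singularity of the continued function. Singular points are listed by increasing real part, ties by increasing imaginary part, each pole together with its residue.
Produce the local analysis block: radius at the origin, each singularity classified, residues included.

Denominator factor (λ - 1)^3: pole of order 3 at 1, modulus 1.
Denominator factor (λ - 1/6)^2: pole of order 2 at 1/6, modulus 1/6.
The radius of convergence is the smallest modulus among the singular points: 1/6.
At the order-2 pole 1/6 set g(λ) = (λ - (1/6))^2*f(λ) = (7*λ**2/6 + 16*λ/5 + 25/2)/(λ - 1)**3.
Order-2 pole: residue = g'(a); g'(1/6) = -273378/3125, so the residue is -273378/3125.
At the order-3 pole 1 set g(λ) = (λ - (1))^3*f(λ) = (7*λ**2/6 + 16*λ/5 + 25/2)/(λ - 1/6)**2.
Order-3 pole: residue = g''(a)/2; g''(1) = 546756/3125, so the residue is 273378/3125.
List the singular points by increasing real part (a conjugate pair: the negative imaginary part first).

Radius of convergence at 0: 1/6.
At 1/6: a pole of order 2; residue -273378/3125.
At 1: a pole of order 3; residue 273378/3125.


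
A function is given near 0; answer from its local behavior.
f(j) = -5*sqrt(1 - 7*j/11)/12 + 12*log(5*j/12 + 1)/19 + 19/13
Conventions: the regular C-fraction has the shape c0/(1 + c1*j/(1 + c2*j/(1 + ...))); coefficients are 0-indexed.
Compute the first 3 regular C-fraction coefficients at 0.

Taylor coefficients (expand at 0): a_0 = 163/156, a_1 = 1985/5016, a_2 = -7445/220704.
c0 = a_0 = 163/156. Peel one level at a time: if S = 1 + c*j/S' with S'(0) = 1, then c is the j-coefficient of S and S' = c*j/(S - 1).
S_1 = c0/f = 1 + (-25805/68134)*j + (13483795/76731272)*j^2 + ...; c1 = -25805/68134.
S_2 = c1*j/(S_1 - 1) = 1 + (2281873/4918036)*j + ...; c2 = 2281873/4918036.

The regular C-fraction coefficients are [163/156, -25805/68134, 2281873/4918036].


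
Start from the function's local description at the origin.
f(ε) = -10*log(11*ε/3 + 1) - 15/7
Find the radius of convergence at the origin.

The radius of convergence is 3/11.

Branch term (-10)*log(1 - ε/(-3/11)): its argument vanishes at ε = -3/11, a logarithmic branch point, modulus 3/11.
The radius of convergence is the smallest modulus among the singular points: 3/11.


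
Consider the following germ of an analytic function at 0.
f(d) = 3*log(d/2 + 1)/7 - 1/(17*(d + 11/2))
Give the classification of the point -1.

The point is a regular point.

Denominator factors: d + 11/2 = 9/2 at d = -1 — none vanishes.
Branch term log(1 - d/(-2)): argument at -1 is 1/2, nonzero, so -1 is not its branch point (a point on a principal cut is still regular for the continued germ).
So the germ continues analytically to -1.


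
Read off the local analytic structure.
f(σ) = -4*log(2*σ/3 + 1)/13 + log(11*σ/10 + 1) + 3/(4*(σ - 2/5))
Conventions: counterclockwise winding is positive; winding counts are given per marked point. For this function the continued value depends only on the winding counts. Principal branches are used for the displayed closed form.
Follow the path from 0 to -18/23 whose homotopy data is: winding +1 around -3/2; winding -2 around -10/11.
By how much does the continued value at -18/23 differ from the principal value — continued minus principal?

Continued minus principal equals -(60/13)*pi*i.

The rational part is single-valued and drops out of the difference; each branch term changes only by its own monodromy.
(-4/13)*log(1 - σ/(-3/2)): each positive loop around -3/2 adds 2*pi*i to the log, so winding +1 contributes (-4/13)*(1)*2*pi*i = -(8/13)*pi*i.
(1)*log(1 - σ/(-10/11)): each positive loop around -10/11 adds 2*pi*i to the log, so winding -2 contributes (1)*(-2)*2*pi*i = -(4)*pi*i.
Summing the contributions at σ = -18/23 gives -(60/13)*pi*i.


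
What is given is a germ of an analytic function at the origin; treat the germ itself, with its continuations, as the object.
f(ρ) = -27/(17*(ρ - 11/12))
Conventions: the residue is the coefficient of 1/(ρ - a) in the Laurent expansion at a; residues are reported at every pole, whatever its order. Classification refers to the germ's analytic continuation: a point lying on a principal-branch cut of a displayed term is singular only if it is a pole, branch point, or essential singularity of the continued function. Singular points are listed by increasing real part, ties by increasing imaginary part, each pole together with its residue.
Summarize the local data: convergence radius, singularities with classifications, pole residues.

Denominator factor (ρ - 11/12): pole of order 1 at 11/12, modulus 11/12.
The radius of convergence is the smallest modulus among the singular points: 11/12.
At the order-1 pole 11/12 set g(ρ) = (ρ - (11/12))*f(ρ) = -27/17.
Simple pole: residue = g(a) at a = 11/12, which is -27/17.

Radius of convergence at 0: 11/12.
At 11/12: a pole of order 1; residue -27/17.


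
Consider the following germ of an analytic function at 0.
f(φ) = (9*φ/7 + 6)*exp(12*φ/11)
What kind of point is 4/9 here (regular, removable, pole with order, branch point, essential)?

There is no denominator, hence no pole anywhere.
The factor exp(12*φ/11) is entire.
So the germ continues analytically to 4/9.

The point is a regular point.


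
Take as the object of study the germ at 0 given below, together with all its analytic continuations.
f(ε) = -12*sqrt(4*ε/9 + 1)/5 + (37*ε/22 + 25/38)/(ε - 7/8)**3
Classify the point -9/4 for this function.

The point is an algebraic (square-root) branch point.

The term (-12/5)*sqrt(1 - ε/(-9/4)) has argument 1 - -9/4/(-9/4) = 0 at -9/4: a square-root (algebraic, two-sheeted) branch point; the remaining terms are analytic or single-valued there.


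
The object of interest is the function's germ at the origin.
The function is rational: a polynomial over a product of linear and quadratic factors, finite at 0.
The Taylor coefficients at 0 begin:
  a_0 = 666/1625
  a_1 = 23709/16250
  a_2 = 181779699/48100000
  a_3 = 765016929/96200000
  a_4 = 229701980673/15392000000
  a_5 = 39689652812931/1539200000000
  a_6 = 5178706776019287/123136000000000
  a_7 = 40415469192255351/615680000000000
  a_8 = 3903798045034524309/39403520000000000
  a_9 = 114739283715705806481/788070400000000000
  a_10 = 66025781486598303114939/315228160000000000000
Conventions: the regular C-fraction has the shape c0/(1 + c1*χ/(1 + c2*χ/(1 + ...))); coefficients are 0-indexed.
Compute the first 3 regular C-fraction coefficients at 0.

The regular C-fraction coefficients are [666/1625, -7903/2220, 68049937/70178640].

Taylor coefficients (read off): a_0 = 666/1625, a_1 = 23709/16250, a_2 = 181779699/48100000.
c0 = a_0 = 666/1625. Peel one level at a time: if S = 1 + c*χ/S' with S'(0) = 1, then c is the χ-coefficient of S and S' = c*χ/(S - 1).
S_1 = c0/f = 1 + (-7903/2220)*χ + (68049937/19713600)*χ^2 + ...; c1 = -7903/2220.
S_2 = c1*χ/(S_1 - 1) = 1 + (68049937/70178640)*χ + ...; c2 = 68049937/70178640.


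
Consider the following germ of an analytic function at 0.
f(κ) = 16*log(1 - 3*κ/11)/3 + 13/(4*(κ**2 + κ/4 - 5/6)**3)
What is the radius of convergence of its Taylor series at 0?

Denominator factor (κ**2 + κ/4 - 5/6)^3: discriminant 163/48, real irrational roots -1/8 + (1/24)*sqrt(489) and -1/8 - (1/24)*sqrt(489); poles of order 3, moduli -1/8 + (1/24)*sqrt(489) and 1/8 + (1/24)*sqrt(489).
Branch term (16/3)*log(1 - κ/(11/3)): its argument vanishes at κ = 11/3, a logarithmic branch point, modulus 11/3.
The radius of convergence is the smallest modulus among the singular points: -1/8 + (1/24)*sqrt(489).

The radius of convergence is -1/8 + (1/24)*sqrt(489).


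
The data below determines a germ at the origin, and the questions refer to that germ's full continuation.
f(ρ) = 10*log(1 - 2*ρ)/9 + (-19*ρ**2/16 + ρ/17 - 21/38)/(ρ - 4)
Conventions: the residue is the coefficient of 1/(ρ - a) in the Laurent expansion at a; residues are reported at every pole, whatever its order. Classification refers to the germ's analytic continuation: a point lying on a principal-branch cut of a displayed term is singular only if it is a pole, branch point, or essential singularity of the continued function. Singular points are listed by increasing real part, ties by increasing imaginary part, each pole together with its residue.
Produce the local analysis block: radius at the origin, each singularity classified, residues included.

Denominator factor (ρ - 4): pole of order 1 at 4, modulus 4.
Branch term (10/9)*log(1 - ρ/(1/2)): its argument vanishes at ρ = 1/2, a logarithmic branch point, modulus 1/2.
The radius of convergence is the smallest modulus among the singular points: 1/2.
The branch term is analytic at 4 and contributes nothing to the residue; only the rational part matters.
At the order-1 pole 4 set g(ρ) = (ρ - (4))*(rational part) = -19*ρ**2/16 + ρ/17 - 21/38.
Simple pole: residue = g(a) at a = 4, which is -12479/646.
List the singular points by increasing real part (a conjugate pair: the negative imaginary part first).

Radius of convergence at 0: 1/2.
At 1/2: a logarithmic branch point.
At 4: a pole of order 1; residue -12479/646.


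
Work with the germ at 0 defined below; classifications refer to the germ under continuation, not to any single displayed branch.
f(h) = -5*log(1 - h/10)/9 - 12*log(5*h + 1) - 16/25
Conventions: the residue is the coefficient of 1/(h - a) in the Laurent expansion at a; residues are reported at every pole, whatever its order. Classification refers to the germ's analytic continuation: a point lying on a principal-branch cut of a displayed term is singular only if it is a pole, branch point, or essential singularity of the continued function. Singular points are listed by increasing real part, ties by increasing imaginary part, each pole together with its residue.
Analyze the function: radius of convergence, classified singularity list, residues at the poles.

Branch term (-5/9)*log(1 - h/(10)): its argument vanishes at h = 10, a logarithmic branch point, modulus 10.
Branch term (-12)*log(1 - h/(-1/5)): its argument vanishes at h = -1/5, a logarithmic branch point, modulus 1/5.
The radius of convergence is the smallest modulus among the singular points: 1/5.
List the singular points by increasing real part (a conjugate pair: the negative imaginary part first).

Radius of convergence at 0: 1/5.
At -1/5: a logarithmic branch point.
At 10: a logarithmic branch point.
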